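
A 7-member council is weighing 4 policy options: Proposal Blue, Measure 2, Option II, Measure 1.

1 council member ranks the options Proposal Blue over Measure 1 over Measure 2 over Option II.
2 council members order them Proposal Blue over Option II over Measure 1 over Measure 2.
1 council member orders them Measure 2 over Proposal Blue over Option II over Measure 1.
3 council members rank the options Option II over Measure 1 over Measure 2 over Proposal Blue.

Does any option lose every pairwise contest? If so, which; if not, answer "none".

none

Pairwise majorities:
Proposal Blue vs Measure 2: 1+2 = 3 for Proposal Blue, 4 for Measure 2 — Measure 2 by 4–3.
Proposal Blue vs Option II: 4 to 3, Proposal Blue.
Proposal Blue vs Measure 1: Proposal Blue, 4–3.
Measure 2–Option II: Option II 5–2.
Measure 2–Measure 1: Measure 1 6–1.
Option II vs Measure 1: 6 to 1, Option II.
No option is winless: Proposal Blue beats Option II; Measure 2 beats Proposal Blue; Option II beats Measure 2; Measure 1 beats Measure 2. There is no Condorcet loser.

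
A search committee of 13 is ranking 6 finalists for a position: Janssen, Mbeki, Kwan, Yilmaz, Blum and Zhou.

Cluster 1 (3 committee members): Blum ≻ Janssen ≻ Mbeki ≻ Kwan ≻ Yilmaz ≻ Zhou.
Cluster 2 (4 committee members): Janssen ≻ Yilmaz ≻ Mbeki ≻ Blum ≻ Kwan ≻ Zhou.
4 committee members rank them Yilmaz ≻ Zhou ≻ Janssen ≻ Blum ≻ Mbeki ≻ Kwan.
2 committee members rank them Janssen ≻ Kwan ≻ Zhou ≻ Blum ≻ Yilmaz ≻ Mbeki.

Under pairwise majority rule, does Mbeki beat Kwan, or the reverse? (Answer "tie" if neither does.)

Mbeki

Ballots ranking Mbeki above Kwan: 3 + 4 + 4 = 11.
Ballots ranking Kwan above Mbeki: 13 − 11 = 2.
Mbeki wins the head-to-head 11–2.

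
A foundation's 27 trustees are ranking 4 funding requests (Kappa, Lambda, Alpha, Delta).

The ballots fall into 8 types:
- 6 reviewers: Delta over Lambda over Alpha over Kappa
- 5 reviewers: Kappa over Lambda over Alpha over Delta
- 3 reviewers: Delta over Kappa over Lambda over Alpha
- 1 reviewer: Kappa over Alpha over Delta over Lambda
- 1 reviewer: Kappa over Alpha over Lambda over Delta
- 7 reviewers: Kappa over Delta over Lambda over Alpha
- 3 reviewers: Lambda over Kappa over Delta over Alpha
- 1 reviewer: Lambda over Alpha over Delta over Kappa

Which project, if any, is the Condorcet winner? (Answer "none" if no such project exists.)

Kappa

Check each pair by majority over 27 ballots:
Kappa vs Lambda: Kappa, 17–10.
Kappa vs Alpha: 5+3+1+1+7+3 = 20 for Kappa, 7 for Alpha — Kappa by 20–7.
Kappa vs Delta: Kappa preferred on 5+1+1+7+3 = 17 ballots; Kappa wins 17–10.
Lambda vs Alpha: Lambda, 25–2.
Lambda vs Delta: 10 to 17, Delta.
Alpha vs Delta: 8 to 19, Delta.
Kappa beats each of Lambda, Alpha, Delta — Kappa is the Condorcet winner.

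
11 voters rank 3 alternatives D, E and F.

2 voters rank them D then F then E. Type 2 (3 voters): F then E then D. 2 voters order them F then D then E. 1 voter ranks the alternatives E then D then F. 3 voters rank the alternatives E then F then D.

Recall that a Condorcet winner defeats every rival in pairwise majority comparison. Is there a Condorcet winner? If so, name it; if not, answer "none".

F

Check each pair by majority over 11 ballots:
D vs E: 4 to 7, E.
D vs F: 2+1 = 3 for D, 8 for F — F by 8–3.
E vs F: 4 to 7, F.
Only F has no losses; F is the Condorcet winner.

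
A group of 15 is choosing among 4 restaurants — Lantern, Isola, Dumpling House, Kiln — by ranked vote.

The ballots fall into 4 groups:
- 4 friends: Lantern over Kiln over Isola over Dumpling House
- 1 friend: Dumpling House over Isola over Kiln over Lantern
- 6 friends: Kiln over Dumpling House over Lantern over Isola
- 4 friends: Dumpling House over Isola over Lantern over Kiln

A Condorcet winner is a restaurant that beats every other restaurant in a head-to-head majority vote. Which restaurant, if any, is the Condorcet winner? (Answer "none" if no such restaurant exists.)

none

Pairwise majorities:
Lantern vs Isola: Lantern wins 10–5.
Lantern vs Dumpling House: Dumpling House wins 11–4.
Lantern vs Kiln: Lantern wins 8–7.
Isola vs Dumpling House: Dumpling House, 11–4.
Isola–Kiln: Kiln 10–5.
Dumpling House vs Kiln: Kiln wins 10–5.
Each restaurant drops at least one matchup (Lantern loses to Dumpling House; Isola loses to Lantern; Dumpling House loses to Kiln; Kiln loses to Lantern); the cycle Lantern > Kiln > Dumpling House > Lantern rules out a Condorcet winner.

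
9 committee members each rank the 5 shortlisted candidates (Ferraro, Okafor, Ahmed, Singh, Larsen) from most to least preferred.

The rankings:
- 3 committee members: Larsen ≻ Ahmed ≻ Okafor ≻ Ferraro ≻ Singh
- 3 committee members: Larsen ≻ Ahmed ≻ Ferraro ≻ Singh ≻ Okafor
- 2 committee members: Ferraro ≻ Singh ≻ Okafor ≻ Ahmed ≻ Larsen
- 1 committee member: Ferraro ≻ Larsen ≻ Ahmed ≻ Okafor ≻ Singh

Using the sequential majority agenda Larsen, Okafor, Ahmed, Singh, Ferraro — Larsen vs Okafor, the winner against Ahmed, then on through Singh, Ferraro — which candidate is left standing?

Larsen

Round 1: Larsen vs Okafor — 7–2, Larsen advances.
Round 2: Larsen vs Ahmed — 7–2, Larsen advances.
Round 3: Larsen vs Singh — 7–2, Larsen advances.
Round 4: Larsen vs Ferraro — 6–3, Larsen advances.
Larsen survives the agenda.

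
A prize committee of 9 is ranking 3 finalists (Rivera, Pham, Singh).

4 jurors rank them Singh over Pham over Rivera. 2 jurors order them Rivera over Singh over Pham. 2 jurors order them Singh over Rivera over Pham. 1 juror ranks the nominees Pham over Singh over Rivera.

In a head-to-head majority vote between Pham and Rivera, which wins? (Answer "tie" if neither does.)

Pham

Ballots ranking Pham above Rivera: 4 + 1 = 5.
Ballots ranking Rivera above Pham: 9 − 5 = 4.
Pham wins the head-to-head 5–4.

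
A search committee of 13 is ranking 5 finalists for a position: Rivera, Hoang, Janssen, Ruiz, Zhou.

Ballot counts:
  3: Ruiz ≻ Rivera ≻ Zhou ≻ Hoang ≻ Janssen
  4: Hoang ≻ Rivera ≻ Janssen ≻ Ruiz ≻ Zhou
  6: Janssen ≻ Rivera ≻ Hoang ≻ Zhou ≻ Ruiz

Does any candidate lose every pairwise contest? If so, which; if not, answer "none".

Zhou

Head-to-head results (13 committee members):
Rivera vs Hoang: 3+6 = 9 for Rivera, 4 for Hoang — Rivera by 9–4.
Rivera vs Janssen: 7 to 6, Rivera.
Rivera vs Ruiz: Rivera preferred on 4+6 = 10 ballots; Rivera wins 10–3.
Rivera vs Zhou: Rivera, 13–0.
Hoang vs Janssen: Hoang, 7–6.
Hoang vs Ruiz: Hoang wins 10–3.
Hoang–Zhou: Hoang 10–3.
Janssen vs Ruiz: Janssen, 10–3.
Janssen vs Zhou: Janssen, 10–3.
Ruiz vs Zhou: Ruiz wins 7–6.
Zhou is beaten in every head-to-head and is the Condorcet loser.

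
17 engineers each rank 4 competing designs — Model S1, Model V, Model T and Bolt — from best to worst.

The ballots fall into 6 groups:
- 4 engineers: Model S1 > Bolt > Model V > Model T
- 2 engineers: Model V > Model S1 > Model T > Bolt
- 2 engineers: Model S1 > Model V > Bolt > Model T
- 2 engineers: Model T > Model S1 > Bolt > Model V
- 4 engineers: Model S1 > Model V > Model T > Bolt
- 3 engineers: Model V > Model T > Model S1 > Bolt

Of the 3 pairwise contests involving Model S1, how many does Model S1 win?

3

Model S1 against each rival (17 engineers):
Model S1 vs Model V: 12 to 5, Model S1.
Model S1 vs Model T: Model S1 is ranked higher on 4+2+2+4 = 12 ballots, Model T on 5. Model S1 wins 12–5.
Model S1 vs Bolt: 4+2+2+2+4+3 = 17 for Model S1, 0 for Bolt — Model S1 by 17–0.
Model S1 beats Model V, Model T, Bolt — 3 pairwise wins.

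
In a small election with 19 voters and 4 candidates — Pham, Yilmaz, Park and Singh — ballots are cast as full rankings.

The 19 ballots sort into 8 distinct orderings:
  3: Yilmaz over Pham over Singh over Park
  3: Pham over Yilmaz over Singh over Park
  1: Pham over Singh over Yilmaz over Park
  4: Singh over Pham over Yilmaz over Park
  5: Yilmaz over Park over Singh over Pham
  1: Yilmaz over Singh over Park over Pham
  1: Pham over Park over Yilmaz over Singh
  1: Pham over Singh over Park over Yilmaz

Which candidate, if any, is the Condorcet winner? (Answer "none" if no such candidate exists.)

Check each pair by majority over 19 ballots:
Pham vs Yilmaz: Pham, 10–9.
Pham vs Park: Pham wins 13–6.
Pham–Singh: Singh 10–9.
Yilmaz–Park: Yilmaz 17–2.
Yilmaz vs Singh: Yilmaz wins 13–6.
Park–Singh: Singh 13–6.
No candidate is unbeaten: Pham loses to Singh; Yilmaz loses to Pham; Park loses to Pham; Singh loses to Yilmaz. In particular Pham beats Yilmaz beats Singh beats Pham is a majority cycle — no Condorcet winner exists.

none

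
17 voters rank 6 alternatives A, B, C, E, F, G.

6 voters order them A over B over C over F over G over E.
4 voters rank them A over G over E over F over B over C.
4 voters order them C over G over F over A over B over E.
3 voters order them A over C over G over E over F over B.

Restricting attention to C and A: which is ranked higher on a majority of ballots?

Ballots ranking C above A: 4.
Ballots ranking A above C: 17 − 4 = 13.
A wins the head-to-head 13–4.

A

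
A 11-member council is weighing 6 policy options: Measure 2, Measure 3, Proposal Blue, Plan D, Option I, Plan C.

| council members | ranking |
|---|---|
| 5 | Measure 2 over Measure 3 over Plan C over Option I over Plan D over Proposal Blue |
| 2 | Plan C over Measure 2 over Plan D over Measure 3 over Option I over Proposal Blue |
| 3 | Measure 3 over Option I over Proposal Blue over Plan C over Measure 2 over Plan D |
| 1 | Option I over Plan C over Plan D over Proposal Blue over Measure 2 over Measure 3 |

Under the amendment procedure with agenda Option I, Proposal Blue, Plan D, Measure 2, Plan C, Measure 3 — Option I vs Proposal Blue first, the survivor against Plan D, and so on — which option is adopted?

Measure 3

Round 1: Option I vs Proposal Blue — 11–0, Option I advances.
Round 2: Option I vs Plan D — 9–2, Option I advances.
Round 3: Option I vs Measure 2 — 4–7, Measure 2 advances.
Round 4: Measure 2 vs Plan C — 5–6, Plan C advances.
Round 5: Plan C vs Measure 3 — 3–8, Measure 3 advances.
Measure 3 survives the agenda.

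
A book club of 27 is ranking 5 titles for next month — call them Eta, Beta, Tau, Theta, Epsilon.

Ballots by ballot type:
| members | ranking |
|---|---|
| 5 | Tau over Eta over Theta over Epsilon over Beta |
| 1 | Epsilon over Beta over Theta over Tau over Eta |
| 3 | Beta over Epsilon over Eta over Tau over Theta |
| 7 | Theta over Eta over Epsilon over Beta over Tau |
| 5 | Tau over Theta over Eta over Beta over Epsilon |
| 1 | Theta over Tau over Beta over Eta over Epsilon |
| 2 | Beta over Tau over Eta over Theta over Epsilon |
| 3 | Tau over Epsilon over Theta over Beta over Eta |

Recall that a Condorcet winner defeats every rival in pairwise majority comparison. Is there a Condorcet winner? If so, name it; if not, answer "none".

Tau

Head-to-head results (27 members):
Eta vs Beta: Eta, 17–10.
Eta vs Tau: Tau, 17–10.
Eta vs Theta: Theta wins 17–10.
Eta vs Epsilon: Eta, 20–7.
Beta vs Tau: Tau, 14–13.
Beta–Theta: Theta 21–6.
Beta–Epsilon: Epsilon 16–11.
Tau vs Theta: Tau wins 18–9.
Tau vs Epsilon: Tau, 16–11.
Theta vs Epsilon: Theta, 20–7.
Only Tau has no losses; Tau is the Condorcet winner.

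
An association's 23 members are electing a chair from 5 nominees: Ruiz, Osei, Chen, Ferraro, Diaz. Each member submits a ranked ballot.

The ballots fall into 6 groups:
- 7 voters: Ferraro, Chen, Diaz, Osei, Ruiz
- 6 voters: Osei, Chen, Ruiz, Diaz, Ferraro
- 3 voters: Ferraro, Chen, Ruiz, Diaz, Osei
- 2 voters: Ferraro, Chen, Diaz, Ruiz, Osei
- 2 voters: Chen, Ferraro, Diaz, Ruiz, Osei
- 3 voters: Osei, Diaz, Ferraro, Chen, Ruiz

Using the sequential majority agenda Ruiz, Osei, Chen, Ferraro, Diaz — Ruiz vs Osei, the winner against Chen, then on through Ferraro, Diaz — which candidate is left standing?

Ferraro

Round 1: Ruiz vs Osei — 7–16, Osei advances.
Round 2: Osei vs Chen — 9–14, Chen advances.
Round 3: Chen vs Ferraro — 8–15, Ferraro advances.
Round 4: Ferraro vs Diaz — 14–9, Ferraro advances.
Ferraro survives the agenda.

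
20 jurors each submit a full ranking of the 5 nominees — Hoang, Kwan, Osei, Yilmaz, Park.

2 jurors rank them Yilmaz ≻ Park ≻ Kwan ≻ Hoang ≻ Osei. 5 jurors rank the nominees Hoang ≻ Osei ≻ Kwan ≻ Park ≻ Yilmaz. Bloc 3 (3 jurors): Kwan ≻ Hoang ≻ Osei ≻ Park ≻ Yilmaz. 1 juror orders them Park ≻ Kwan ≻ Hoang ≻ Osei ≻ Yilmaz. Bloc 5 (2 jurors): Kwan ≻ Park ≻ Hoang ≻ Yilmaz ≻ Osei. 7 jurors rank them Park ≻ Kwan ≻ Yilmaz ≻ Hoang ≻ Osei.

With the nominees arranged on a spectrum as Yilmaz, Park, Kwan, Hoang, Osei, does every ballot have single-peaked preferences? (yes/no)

Axis positions: Yilmaz=1, Park=2, Kwan=3, Hoang=4, Osei=5.
Bloc 1 (peak Yilmaz at position 1): ranking walks positions 1-2-3-4-5, expanding outward from the peak — single-peaked.
Bloc 2 (peak Hoang at position 4): ranking walks positions 4-5-3-2-1, expanding outward from the peak — single-peaked.
Bloc 3 (peak Kwan at position 3): ranking walks positions 3-4-5-2-1, expanding outward from the peak — single-peaked.
Bloc 4 (peak Park at position 2): ranking walks positions 2-3-4-5-1, expanding outward from the peak — single-peaked.
Bloc 5 (peak Kwan at position 3): ranking walks positions 3-2-4-1-5, expanding outward from the peak — single-peaked.
Bloc 6 (peak Park at position 2): ranking walks positions 2-3-1-4-5, expanding outward from the peak — single-peaked.
Every ranking is single-peaked on this axis.

yes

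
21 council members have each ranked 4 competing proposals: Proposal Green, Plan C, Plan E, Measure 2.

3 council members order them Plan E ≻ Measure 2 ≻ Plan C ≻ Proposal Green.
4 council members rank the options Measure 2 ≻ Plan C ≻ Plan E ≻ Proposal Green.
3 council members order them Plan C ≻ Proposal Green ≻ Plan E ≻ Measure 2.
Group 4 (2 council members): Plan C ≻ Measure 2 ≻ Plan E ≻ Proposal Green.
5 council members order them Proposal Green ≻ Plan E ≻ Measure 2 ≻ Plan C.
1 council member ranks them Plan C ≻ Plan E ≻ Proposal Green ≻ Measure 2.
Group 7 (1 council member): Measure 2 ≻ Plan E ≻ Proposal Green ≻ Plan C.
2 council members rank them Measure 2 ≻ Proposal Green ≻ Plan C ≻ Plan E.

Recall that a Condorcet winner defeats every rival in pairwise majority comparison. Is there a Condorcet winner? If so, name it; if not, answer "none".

none

Check each pair by majority over 21 ballots:
Proposal Green vs Plan C: Proposal Green preferred on 5+1+2 = 8 ballots; Plan C wins 13–8.
Proposal Green vs Plan E: 10 to 11, Plan E.
Proposal Green vs Measure 2: Proposal Green is ranked higher on 3+5+1 = 9 ballots, Measure 2 on 12. Measure 2 wins 12–9.
Plan C vs Plan E: 4+3+2+1+2 = 12 for Plan C, 9 for Plan E — Plan C by 12–9.
Plan C vs Measure 2: Plan C is ranked higher on 3+2+1 = 6 ballots, Measure 2 on 15. Measure 2 wins 15–6.
Plan E vs Measure 2: 12 to 9, Plan E.
Each option drops at least one matchup (Proposal Green loses to Plan C; Plan C loses to Measure 2; Plan E loses to Plan C; Measure 2 loses to Plan E); the cycle Plan C beats Plan E beats Measure 2 beats Plan C rules out a Condorcet winner.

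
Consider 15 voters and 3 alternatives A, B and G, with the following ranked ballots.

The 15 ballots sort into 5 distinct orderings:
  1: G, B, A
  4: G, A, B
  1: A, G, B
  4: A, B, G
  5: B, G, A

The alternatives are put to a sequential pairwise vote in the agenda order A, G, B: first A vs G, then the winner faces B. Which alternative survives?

Round 1: A vs G — 5–10, G advances.
Round 2: G vs B — 6–9, B advances.
The agenda winner is B.

B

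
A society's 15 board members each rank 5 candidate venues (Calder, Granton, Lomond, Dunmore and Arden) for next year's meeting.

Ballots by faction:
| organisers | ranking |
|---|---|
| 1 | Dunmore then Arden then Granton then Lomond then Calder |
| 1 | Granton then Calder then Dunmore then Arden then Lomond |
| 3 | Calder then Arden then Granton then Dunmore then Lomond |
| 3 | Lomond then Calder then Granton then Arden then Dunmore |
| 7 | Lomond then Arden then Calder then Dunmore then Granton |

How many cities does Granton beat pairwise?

Granton against each rival (15 organisers):
Granton vs Calder: Granton preferred on 1+1 = 2 ballots; Calder wins 13–2.
Granton vs Lomond: Granton preferred on 1+1+3 = 5 ballots; Lomond wins 10–5.
Granton vs Dunmore: Granton preferred on 1+3+3 = 7 ballots; Dunmore wins 8–7.
Granton vs Arden: 1+3 = 4 for Granton, 11 for Arden — Arden by 11–4.
Granton beats no one; loses to Calder, Lomond, Dunmore, Arden — 0 pairwise wins.

0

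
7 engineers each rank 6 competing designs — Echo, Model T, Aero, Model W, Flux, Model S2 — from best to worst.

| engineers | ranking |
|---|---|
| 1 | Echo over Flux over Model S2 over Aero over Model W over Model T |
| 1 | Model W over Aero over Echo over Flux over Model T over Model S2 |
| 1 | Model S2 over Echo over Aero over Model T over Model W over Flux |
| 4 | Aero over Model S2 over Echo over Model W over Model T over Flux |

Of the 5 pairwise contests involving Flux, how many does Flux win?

0

Flux against each rival (7 engineers):
Flux–Echo: Echo 7–0.
Flux vs Model T: Model T, 5–2.
Flux vs Aero: Flux is ranked higher on 1 ballot, Aero on 6. Aero wins 6–1.
Flux vs Model W: Flux is ranked higher on 1 ballot, Model W on 6. Model W wins 6–1.
Flux vs Model S2: 2 to 5, Model S2.
Flux beats no one; loses to Echo, Model T, Aero, Model W, Model S2 — 0 pairwise wins.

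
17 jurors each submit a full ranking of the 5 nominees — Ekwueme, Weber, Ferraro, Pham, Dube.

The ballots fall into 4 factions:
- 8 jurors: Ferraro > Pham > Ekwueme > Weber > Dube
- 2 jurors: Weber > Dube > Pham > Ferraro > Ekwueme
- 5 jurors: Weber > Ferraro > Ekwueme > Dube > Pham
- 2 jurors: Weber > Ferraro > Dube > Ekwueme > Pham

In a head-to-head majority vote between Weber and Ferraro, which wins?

Weber

Ballots ranking Weber above Ferraro: 2 + 5 + 2 = 9.
Ballots ranking Ferraro above Weber: 17 − 9 = 8.
Weber wins the head-to-head 9–8.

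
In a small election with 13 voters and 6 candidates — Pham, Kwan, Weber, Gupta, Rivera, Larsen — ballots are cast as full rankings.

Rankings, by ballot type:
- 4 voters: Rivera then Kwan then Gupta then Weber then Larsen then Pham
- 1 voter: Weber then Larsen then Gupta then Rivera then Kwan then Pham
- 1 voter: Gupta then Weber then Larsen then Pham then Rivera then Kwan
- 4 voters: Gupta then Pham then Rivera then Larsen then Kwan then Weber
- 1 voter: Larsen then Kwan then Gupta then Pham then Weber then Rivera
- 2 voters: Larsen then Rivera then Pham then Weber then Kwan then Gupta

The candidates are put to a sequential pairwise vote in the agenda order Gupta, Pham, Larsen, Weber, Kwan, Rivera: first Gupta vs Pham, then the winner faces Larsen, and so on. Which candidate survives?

Round 1: Gupta vs Pham — 11–2, Gupta advances.
Round 2: Gupta vs Larsen — 9–4, Gupta advances.
Round 3: Gupta vs Weber — 10–3, Gupta advances.
Round 4: Gupta vs Kwan — 6–7, Kwan advances.
Round 5: Kwan vs Rivera — 1–12, Rivera advances.
The agenda winner is Rivera.

Rivera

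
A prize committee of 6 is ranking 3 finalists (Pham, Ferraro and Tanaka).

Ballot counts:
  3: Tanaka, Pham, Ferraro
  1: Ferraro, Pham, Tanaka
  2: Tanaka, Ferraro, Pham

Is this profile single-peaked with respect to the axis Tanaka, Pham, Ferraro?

Axis positions: Tanaka=1, Pham=2, Ferraro=3.
Group 1 (peak Tanaka at position 1): ranking walks positions 1-2-3, expanding outward from the peak — single-peaked.
Group 2 (peak Ferraro at position 3): ranking walks positions 3-2-1, expanding outward from the peak — single-peaked.
Group 3: ranking walks positions 1-3-2; Ferraro is ranked above Pham even though Pham lies between Ferraro and the peak Tanaka on the axis — preferences dip and rise again. Not single-peaked.
Group 3 violates single-peakedness, so the profile is not single-peaked on this axis.

no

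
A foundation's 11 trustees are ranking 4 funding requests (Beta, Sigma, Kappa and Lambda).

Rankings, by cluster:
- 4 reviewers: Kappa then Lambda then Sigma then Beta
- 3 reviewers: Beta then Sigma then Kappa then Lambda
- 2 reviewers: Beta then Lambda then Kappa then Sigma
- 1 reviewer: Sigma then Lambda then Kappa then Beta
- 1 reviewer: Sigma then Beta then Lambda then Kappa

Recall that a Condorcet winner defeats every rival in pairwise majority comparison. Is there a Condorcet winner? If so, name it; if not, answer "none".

Check each pair by majority over 11 ballots:
Beta vs Sigma: 3+2 = 5 for Beta, 6 for Sigma — Sigma by 6–5.
Beta vs Kappa: Beta wins 6–5.
Beta–Lambda: Beta 6–5.
Sigma vs Kappa: 3+1+1 = 5 for Sigma, 6 for Kappa — Kappa by 6–5.
Sigma vs Lambda: Sigma preferred on 3+1+1 = 5 ballots; Lambda wins 6–5.
Kappa vs Lambda: Kappa, 7–4.
No project is unbeaten: Beta loses to Sigma; Sigma loses to Kappa; Kappa loses to Beta; Lambda loses to Beta. In particular Beta > Kappa > Sigma > Beta is a majority cycle — no Condorcet winner exists.

none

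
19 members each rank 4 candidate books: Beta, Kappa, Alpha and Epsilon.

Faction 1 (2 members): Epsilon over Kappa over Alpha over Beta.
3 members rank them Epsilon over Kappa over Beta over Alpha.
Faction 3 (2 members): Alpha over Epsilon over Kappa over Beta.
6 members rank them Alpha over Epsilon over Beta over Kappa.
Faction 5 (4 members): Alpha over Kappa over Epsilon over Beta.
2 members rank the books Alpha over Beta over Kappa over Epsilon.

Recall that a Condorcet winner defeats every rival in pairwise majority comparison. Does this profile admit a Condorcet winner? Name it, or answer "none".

Check each pair by majority over 19 ballots:
Beta vs Kappa: Kappa, 11–8.
Beta vs Alpha: Beta is ranked higher on 3 ballots, Alpha on 16. Alpha wins 16–3.
Beta vs Epsilon: Beta preferred on 2 ballots; Epsilon wins 17–2.
Kappa vs Alpha: Alpha wins 14–5.
Kappa vs Epsilon: 6 to 13, Epsilon.
Alpha vs Epsilon: Alpha is ranked higher on 2+6+4+2 = 14 ballots, Epsilon on 5. Alpha wins 14–5.
Alpha defeats every rival head-to-head and is the Condorcet winner.

Alpha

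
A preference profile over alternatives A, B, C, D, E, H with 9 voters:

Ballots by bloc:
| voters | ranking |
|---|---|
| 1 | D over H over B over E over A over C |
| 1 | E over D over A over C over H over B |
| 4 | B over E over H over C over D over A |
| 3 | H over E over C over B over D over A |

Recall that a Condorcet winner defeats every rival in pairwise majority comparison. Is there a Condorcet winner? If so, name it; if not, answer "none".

Head-to-head results (9 voters):
A vs B: A preferred on 1 ballot; B wins 8–1.
A vs C: C wins 7–2.
A–D: D 9–0.
A vs E: A is ranked higher on 0 ballots, E on 9. E wins 9–0.
A vs H: 1 to 8, H.
B–C: B 5–4.
B–D: B 7–2.
B–E: B 5–4.
B–H: H 5–4.
C–D: C 7–2.
C–E: E 9–0.
C vs H: C is ranked higher on 1 ballot, H on 8. H wins 8–1.
D vs E: 1 to 8, E.
D vs H: 2 to 7, H.
E vs H: E preferred on 1+4 = 5 ballots; E wins 5–4.
Each alternative drops at least one matchup (A loses to B; B loses to H; C loses to B; D loses to B; E loses to B; H loses to E); the cycle B → E → H → B rules out a Condorcet winner.

none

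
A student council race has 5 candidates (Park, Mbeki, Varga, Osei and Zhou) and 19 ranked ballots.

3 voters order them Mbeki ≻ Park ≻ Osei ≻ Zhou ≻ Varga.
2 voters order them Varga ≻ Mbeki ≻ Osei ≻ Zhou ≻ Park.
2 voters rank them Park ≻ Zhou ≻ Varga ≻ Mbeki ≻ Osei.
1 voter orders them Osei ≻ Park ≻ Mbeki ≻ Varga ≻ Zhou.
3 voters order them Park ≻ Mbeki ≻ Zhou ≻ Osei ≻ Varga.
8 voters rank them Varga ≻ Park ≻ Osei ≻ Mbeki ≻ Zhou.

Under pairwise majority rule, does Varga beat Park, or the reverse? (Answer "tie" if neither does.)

Ballots ranking Varga above Park: 2 + 8 = 10.
Ballots ranking Park above Varga: 19 − 10 = 9.
Varga wins the head-to-head 10–9.

Varga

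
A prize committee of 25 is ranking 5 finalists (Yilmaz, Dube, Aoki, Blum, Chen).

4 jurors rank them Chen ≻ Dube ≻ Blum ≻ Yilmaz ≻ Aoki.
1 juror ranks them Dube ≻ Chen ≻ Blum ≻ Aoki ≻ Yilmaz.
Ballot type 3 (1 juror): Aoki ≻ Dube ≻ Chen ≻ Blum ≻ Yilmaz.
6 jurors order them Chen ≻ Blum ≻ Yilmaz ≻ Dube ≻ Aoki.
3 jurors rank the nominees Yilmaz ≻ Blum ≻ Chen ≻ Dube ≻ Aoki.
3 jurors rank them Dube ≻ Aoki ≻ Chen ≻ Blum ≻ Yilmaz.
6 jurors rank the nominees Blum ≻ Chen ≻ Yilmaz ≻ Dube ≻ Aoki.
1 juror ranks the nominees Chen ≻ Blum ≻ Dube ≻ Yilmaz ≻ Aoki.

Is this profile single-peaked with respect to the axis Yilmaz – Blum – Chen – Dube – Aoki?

yes

Axis positions: Yilmaz=1, Blum=2, Chen=3, Dube=4, Aoki=5.
Ballot type 1 (peak Chen at position 3): ranking walks positions 3-4-2-1-5, expanding outward from the peak — single-peaked.
Ballot type 2 (peak Dube at position 4): ranking walks positions 4-3-2-5-1, expanding outward from the peak — single-peaked.
Ballot type 3 (peak Aoki at position 5): ranking walks positions 5-4-3-2-1, expanding outward from the peak — single-peaked.
Ballot type 4 (peak Chen at position 3): ranking walks positions 3-2-1-4-5, expanding outward from the peak — single-peaked.
Ballot type 5 (peak Yilmaz at position 1): ranking walks positions 1-2-3-4-5, expanding outward from the peak — single-peaked.
Ballot type 6 (peak Dube at position 4): ranking walks positions 4-5-3-2-1, expanding outward from the peak — single-peaked.
Ballot type 7 (peak Blum at position 2): ranking walks positions 2-3-1-4-5, expanding outward from the peak — single-peaked.
Ballot type 8 (peak Chen at position 3): ranking walks positions 3-2-4-1-5, expanding outward from the peak — single-peaked.
Every ranking is single-peaked on this axis.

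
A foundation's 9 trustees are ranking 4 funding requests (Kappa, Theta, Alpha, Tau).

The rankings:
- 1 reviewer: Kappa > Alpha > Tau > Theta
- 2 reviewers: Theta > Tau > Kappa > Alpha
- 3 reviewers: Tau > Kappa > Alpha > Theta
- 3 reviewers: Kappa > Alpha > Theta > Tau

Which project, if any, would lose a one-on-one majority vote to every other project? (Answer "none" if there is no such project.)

Head-to-head results (9 reviewers):
Kappa vs Theta: Kappa preferred on 1+3+3 = 7 ballots; Kappa wins 7–2.
Kappa vs Alpha: 9 to 0, Kappa.
Kappa vs Tau: Tau, 5–4.
Theta vs Alpha: Alpha, 7–2.
Theta vs Tau: Theta wins 5–4.
Alpha vs Tau: Tau wins 5–4.
Each project has at least one pairwise win (Kappa beats Theta; Theta beats Tau; Alpha beats Theta; Tau beats Kappa) — no Condorcet loser.

none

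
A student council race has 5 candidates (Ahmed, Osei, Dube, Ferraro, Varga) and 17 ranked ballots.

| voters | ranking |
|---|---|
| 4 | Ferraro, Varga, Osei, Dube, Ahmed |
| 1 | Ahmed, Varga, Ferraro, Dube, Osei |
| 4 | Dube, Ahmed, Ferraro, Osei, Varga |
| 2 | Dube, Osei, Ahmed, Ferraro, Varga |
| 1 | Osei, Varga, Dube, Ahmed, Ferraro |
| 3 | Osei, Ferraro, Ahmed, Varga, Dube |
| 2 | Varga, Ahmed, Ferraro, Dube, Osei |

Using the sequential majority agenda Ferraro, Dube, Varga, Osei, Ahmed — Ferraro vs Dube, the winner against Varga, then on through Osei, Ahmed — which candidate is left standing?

Round 1: Ferraro vs Dube — 10–7, Ferraro advances.
Round 2: Ferraro vs Varga — 13–4, Ferraro advances.
Round 3: Ferraro vs Osei — 11–6, Ferraro advances.
Round 4: Ferraro vs Ahmed — 7–10, Ahmed advances.
The agenda winner is Ahmed.

Ahmed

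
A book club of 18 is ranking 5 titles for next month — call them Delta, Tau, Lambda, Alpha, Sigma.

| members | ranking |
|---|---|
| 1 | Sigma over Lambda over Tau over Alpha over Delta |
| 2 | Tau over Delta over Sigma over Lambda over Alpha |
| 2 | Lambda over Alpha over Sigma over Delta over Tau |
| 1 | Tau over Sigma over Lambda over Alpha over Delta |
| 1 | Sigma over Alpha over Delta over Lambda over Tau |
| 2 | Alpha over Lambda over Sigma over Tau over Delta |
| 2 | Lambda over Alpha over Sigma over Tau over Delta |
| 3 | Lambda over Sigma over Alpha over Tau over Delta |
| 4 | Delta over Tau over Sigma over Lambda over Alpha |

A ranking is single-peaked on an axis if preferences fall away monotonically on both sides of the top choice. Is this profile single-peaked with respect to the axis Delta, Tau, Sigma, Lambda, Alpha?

Axis positions: Delta=1, Tau=2, Sigma=3, Lambda=4, Alpha=5.
Ballot type 1 (peak Sigma at position 3): ranking walks positions 3-4-2-5-1, expanding outward from the peak — single-peaked.
Ballot type 2 (peak Tau at position 2): ranking walks positions 2-1-3-4-5, expanding outward from the peak — single-peaked.
Ballot type 3: ranking walks positions 4-5-3-1-2; Delta is ranked above Tau even though Tau lies between Delta and the peak Lambda on the axis — preferences dip and rise again. Not single-peaked.
Ballot type 4 (peak Tau at position 2): ranking walks positions 2-3-4-5-1, expanding outward from the peak — single-peaked.
Ballot type 5: ranking walks positions 3-5-1-4-2; Alpha is ranked above Lambda even though Lambda lies between Alpha and the peak Sigma on the axis — preferences dip and rise again. Not single-peaked.
Ballot type 6 (peak Alpha at position 5): ranking walks positions 5-4-3-2-1, expanding outward from the peak — single-peaked.
Ballot type 7 (peak Lambda at position 4): ranking walks positions 4-5-3-2-1, expanding outward from the peak — single-peaked.
Ballot type 8 (peak Lambda at position 4): ranking walks positions 4-3-5-2-1, expanding outward from the peak — single-peaked.
Ballot type 9 (peak Delta at position 1): ranking walks positions 1-2-3-4-5, expanding outward from the peak — single-peaked.
Ballot type 3 violates single-peakedness, so the profile is not single-peaked on this axis.

no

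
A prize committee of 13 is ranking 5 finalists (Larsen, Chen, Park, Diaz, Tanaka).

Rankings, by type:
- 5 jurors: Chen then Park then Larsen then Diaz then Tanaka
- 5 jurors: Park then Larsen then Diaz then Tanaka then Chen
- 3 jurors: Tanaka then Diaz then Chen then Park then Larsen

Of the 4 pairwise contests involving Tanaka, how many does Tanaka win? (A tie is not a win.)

1

Tanaka against each rival (13 jurors):
Tanaka–Larsen: Larsen 10–3.
Tanaka–Chen: Tanaka 8–5.
Tanaka vs Park: Park, 10–3.
Tanaka vs Diaz: 3 to 10, Diaz.
Tanaka beats Chen; loses to Larsen, Park, Diaz — 1 pairwise win.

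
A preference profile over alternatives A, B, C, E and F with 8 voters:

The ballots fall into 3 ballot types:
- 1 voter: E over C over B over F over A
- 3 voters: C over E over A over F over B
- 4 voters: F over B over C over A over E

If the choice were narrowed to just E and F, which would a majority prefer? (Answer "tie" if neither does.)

Ballots ranking E above F: 1 + 3 = 4.
Ballots ranking F above E: 8 − 4 = 4.
4–4: the pair ties.

tie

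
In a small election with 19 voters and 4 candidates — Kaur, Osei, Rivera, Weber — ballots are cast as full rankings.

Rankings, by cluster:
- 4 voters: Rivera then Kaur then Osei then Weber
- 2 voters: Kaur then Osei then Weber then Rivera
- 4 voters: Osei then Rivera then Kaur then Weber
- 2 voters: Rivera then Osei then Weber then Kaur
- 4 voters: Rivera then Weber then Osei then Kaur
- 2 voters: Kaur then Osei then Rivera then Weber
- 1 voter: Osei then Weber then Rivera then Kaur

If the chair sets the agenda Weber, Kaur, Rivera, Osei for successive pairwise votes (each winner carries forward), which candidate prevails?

Round 1: Weber vs Kaur — 7–12, Kaur advances.
Round 2: Kaur vs Rivera — 4–15, Rivera advances.
Round 3: Rivera vs Osei — 10–9, Rivera advances.
Rivera survives the agenda.

Rivera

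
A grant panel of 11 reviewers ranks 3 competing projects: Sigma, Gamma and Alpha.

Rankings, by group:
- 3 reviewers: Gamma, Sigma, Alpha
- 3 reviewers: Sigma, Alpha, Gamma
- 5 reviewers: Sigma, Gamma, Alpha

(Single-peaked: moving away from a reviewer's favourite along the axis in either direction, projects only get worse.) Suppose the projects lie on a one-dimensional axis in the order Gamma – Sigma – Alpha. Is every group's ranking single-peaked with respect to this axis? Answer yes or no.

yes

Axis positions: Gamma=1, Sigma=2, Alpha=3.
Group 1 (peak Gamma at position 1): ranking walks positions 1-2-3, expanding outward from the peak — single-peaked.
Group 2 (peak Sigma at position 2): ranking walks positions 2-3-1, expanding outward from the peak — single-peaked.
Group 3 (peak Sigma at position 2): ranking walks positions 2-1-3, expanding outward from the peak — single-peaked.
Every ranking is single-peaked on this axis.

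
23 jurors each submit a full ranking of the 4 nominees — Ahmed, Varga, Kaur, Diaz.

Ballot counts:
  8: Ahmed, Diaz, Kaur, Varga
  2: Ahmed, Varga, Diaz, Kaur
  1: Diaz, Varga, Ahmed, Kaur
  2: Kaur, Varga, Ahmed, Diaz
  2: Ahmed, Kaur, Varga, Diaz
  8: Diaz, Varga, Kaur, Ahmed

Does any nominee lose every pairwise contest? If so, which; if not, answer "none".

Varga

Head-to-head results (23 jurors):
Ahmed vs Varga: Ahmed wins 12–11.
Ahmed vs Kaur: Ahmed, 13–10.
Ahmed vs Diaz: Ahmed preferred on 8+2+2+2 = 14 ballots; Ahmed wins 14–9.
Varga–Kaur: Kaur 12–11.
Varga–Diaz: Diaz 17–6.
Kaur vs Diaz: 4 to 19, Diaz.
Only Varga has no wins; Varga is the Condorcet loser.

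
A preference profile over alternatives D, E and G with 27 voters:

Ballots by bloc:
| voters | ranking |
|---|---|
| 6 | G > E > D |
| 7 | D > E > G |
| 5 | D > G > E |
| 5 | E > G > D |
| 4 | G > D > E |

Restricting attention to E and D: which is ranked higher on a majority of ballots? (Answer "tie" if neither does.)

Ballots ranking E above D: 6 + 5 = 11.
Ballots ranking D above E: 27 − 11 = 16.
D wins the head-to-head 16–11.

D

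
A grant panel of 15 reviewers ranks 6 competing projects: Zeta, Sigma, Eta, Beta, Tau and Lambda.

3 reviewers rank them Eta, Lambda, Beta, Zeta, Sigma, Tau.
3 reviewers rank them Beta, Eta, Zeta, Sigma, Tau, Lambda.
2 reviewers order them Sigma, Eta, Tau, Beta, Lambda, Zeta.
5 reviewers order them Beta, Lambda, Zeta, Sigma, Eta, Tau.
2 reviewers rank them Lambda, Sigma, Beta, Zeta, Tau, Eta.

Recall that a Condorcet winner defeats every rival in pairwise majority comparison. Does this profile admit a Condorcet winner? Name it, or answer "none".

Head-to-head results (15 reviewers):
Zeta vs Sigma: Zeta preferred on 3+3+5 = 11 ballots; Zeta wins 11–4.
Zeta vs Eta: 5+2 = 7 for Zeta, 8 for Eta — Eta by 8–7.
Zeta vs Beta: Zeta preferred on 0 ballots; Beta wins 15–0.
Zeta vs Tau: Zeta preferred on 3+3+5+2 = 13 ballots; Zeta wins 13–2.
Zeta vs Lambda: Zeta is ranked higher on 3 ballots, Lambda on 12. Lambda wins 12–3.
Sigma vs Eta: 9 to 6, Sigma.
Sigma vs Beta: Sigma is ranked higher on 2+2 = 4 ballots, Beta on 11. Beta wins 11–4.
Sigma vs Tau: 15 to 0, Sigma.
Sigma vs Lambda: 3+2 = 5 for Sigma, 10 for Lambda — Lambda by 10–5.
Eta vs Beta: Eta preferred on 3+2 = 5 ballots; Beta wins 10–5.
Eta vs Tau: Eta preferred on 3+3+2+5 = 13 ballots; Eta wins 13–2.
Eta vs Lambda: Eta preferred on 3+3+2 = 8 ballots; Eta wins 8–7.
Beta vs Tau: 13 to 2, Beta.
Beta vs Lambda: Beta is ranked higher on 3+2+5 = 10 ballots, Lambda on 5. Beta wins 10–5.
Tau vs Lambda: 5 to 10, Lambda.
Beta beats each of Zeta, Sigma, Eta, Tau, Lambda — Beta is the Condorcet winner.

Beta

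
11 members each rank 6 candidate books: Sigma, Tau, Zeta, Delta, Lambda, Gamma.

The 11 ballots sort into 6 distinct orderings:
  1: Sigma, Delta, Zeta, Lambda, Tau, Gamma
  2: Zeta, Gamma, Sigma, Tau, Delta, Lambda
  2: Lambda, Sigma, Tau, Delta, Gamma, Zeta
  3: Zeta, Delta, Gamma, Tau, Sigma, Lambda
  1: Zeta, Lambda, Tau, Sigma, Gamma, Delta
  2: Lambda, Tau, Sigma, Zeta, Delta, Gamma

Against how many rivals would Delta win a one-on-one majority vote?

2

Delta against each rival (11 members):
Delta vs Sigma: 3 for Delta, 8 for Sigma — Sigma by 8–3.
Delta vs Tau: Delta preferred on 1+3 = 4 ballots; Tau wins 7–4.
Delta vs Zeta: 3 to 8, Zeta.
Delta vs Lambda: 1+2+3 = 6 for Delta, 5 for Lambda — Delta by 6–5.
Delta vs Gamma: Delta preferred on 1+2+3+2 = 8 ballots; Delta wins 8–3.
Delta beats Lambda, Gamma; loses to Sigma, Tau, Zeta — 2 pairwise wins.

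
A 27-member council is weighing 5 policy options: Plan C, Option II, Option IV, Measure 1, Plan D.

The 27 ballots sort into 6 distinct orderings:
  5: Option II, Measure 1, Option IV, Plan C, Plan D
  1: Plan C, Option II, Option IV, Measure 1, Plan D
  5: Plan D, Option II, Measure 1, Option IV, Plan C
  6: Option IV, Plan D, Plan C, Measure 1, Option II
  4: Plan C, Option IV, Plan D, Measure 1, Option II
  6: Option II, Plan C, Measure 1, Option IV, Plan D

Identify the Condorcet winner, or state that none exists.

none

Pairwise majorities:
Plan C vs Option II: Option II, 16–11.
Plan C vs Option IV: Option IV wins 16–11.
Plan C–Measure 1: Plan C 17–10.
Plan C vs Plan D: Plan C, 16–11.
Option II–Option IV: Option II 17–10.
Option II–Measure 1: Option II 17–10.
Option II vs Plan D: Plan D, 15–12.
Option IV vs Measure 1: Measure 1 wins 16–11.
Option IV–Plan D: Option IV 22–5.
Measure 1 vs Plan D: Plan D wins 15–12.
Each option drops at least one matchup (Plan C loses to Option II; Option II loses to Plan D; Option IV loses to Option II; Measure 1 loses to Plan C; Plan D loses to Plan C); the cycle Plan C > Measure 1 > Option IV > Plan C rules out a Condorcet winner.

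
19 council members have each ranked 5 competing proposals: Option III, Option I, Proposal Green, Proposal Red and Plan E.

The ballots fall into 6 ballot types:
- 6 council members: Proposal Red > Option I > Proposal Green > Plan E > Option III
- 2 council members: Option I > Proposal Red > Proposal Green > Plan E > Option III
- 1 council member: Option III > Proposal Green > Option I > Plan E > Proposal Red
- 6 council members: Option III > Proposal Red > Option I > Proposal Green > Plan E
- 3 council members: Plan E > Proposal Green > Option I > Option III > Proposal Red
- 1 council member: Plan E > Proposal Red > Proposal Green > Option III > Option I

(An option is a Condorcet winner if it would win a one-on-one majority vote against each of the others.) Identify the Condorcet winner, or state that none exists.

Pairwise majorities:
Option III–Option I: Option I 11–8.
Option III vs Proposal Green: Proposal Green wins 12–7.
Option III vs Proposal Red: Option III, 10–9.
Option III vs Plan E: Plan E wins 12–7.
Option I vs Proposal Green: Option I, 14–5.
Option I–Proposal Red: Proposal Red 13–6.
Option I vs Plan E: Option I wins 15–4.
Proposal Green vs Proposal Red: Proposal Red, 15–4.
Proposal Green vs Plan E: Proposal Green wins 15–4.
Proposal Red vs Plan E: Proposal Red, 14–5.
No option is unbeaten: Option III loses to Option I; Option I loses to Proposal Red; Proposal Green loses to Option I; Proposal Red loses to Option III; Plan E loses to Option I. In particular Option III → Proposal Red → Option I → Option III is a majority cycle — no Condorcet winner exists.

none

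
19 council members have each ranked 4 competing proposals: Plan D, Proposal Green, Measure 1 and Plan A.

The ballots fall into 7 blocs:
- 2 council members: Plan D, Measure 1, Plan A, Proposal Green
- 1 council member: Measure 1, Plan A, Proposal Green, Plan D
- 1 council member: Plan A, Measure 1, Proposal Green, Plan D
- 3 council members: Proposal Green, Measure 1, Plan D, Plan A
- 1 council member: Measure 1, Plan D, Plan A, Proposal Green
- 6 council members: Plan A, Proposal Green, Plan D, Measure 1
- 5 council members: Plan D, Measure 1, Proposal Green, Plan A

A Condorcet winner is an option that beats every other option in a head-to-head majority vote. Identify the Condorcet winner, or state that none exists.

none

Check each pair by majority over 19 ballots:
Plan D–Proposal Green: Proposal Green 11–8.
Plan D–Measure 1: Plan D 13–6.
Plan D vs Plan A: Plan D wins 11–8.
Proposal Green vs Measure 1: Measure 1 wins 10–9.
Proposal Green–Plan A: Plan A 11–8.
Measure 1 vs Plan A: Measure 1 wins 12–7.
No option is unbeaten: Plan D loses to Proposal Green; Proposal Green loses to Measure 1; Measure 1 loses to Plan D; Plan A loses to Plan D. In particular Plan D → Measure 1 → Proposal Green → Plan D is a majority cycle — no Condorcet winner exists.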